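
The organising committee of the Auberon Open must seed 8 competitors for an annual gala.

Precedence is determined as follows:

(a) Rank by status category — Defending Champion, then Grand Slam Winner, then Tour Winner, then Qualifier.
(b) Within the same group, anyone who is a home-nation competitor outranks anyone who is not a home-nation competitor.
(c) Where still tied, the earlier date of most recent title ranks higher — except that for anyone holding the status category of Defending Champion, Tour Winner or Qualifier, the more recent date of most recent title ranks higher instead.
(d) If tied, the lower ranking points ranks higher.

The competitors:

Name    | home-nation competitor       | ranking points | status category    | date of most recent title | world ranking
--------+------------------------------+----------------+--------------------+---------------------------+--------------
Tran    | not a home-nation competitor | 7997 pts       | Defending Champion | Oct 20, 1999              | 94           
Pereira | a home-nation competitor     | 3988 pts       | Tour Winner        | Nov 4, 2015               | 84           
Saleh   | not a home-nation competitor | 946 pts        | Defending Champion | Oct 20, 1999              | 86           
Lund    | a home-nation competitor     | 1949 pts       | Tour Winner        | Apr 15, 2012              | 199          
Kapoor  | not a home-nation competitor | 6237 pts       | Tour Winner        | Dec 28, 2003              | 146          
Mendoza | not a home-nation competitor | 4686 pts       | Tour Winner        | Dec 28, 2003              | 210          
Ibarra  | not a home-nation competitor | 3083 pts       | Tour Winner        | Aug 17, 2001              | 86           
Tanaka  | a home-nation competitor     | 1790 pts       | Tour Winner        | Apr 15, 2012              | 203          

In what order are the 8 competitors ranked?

By status category: Saleh and Tran (Defending Champion); then Pereira, Tanaka, Lund, Mendoza, Kapoor and Ibarra (Tour Winner).
Saleh and Tran are each not a home-nation competitor, so the next rule applies.
Saleh and Tran both have date of most recent title Oct 20, 1999, so the next rule applies.
Among Saleh and Tran, by ranking points (lower first): Saleh (946 pts) before Tran (7997 pts).
Among Pereira, Tanaka, Lund, Mendoza, Kapoor and Ibarra, a home-nation competitor before not a home-nation competitor: Pereira, Tanaka and Lund (a home-nation competitor) before Mendoza, Kapoor and Ibarra (not a home-nation competitor).
Among Pereira, Tanaka and Lund, by date of most recent title (later first) (reversed rule for this group): Pereira (Nov 4, 2015) before Tanaka and Lund (Apr 15, 2012).
Among Tanaka and Lund, by ranking points (lower first): Tanaka (1790 pts) before Lund (1949 pts).
Among Mendoza, Kapoor and Ibarra, by date of most recent title (later first) (reversed rule for this group): Mendoza and Kapoor (Dec 28, 2003) before Ibarra (Aug 17, 2001).
Among Mendoza and Kapoor, by ranking points (lower first): Mendoza (4686 pts) before Kapoor (6237 pts).
Full order: Saleh, Tran, Pereira, Tanaka, Lund, Mendoza, Kapoor, Ibarra.

Saleh, Tran, Pereira, Tanaka, Lund, Mendoza, Kapoor, Ibarra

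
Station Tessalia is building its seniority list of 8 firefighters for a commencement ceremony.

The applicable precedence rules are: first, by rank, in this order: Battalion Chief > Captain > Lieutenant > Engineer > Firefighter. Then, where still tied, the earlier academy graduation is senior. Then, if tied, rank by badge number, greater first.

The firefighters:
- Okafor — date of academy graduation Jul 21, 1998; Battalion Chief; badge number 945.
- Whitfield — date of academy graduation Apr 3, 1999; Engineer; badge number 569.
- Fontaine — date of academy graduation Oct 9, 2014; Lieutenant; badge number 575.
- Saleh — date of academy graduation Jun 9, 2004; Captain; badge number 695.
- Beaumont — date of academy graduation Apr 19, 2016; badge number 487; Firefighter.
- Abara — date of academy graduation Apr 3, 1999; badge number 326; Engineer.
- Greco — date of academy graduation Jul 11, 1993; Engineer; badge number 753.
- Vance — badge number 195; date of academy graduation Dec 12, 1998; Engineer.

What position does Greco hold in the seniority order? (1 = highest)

By rank: Okafor (Battalion Chief); then Saleh (Captain); then Fontaine (Lieutenant); then Greco, Vance, Whitfield and Abara (Engineer); then Beaumont (Firefighter).
Among Greco, Vance, Whitfield and Abara, by date of academy graduation (earlier first): Greco (Jul 11, 1993) before Vance (Dec 12, 1998) before Whitfield and Abara (Apr 3, 1999).
Among Whitfield and Abara, by badge number (higher first): Whitfield (569) before Abara (326).
Order: Okafor, Saleh, Fontaine, Greco, Vance, Whitfield, Abara, Beaumont. So position 4.

4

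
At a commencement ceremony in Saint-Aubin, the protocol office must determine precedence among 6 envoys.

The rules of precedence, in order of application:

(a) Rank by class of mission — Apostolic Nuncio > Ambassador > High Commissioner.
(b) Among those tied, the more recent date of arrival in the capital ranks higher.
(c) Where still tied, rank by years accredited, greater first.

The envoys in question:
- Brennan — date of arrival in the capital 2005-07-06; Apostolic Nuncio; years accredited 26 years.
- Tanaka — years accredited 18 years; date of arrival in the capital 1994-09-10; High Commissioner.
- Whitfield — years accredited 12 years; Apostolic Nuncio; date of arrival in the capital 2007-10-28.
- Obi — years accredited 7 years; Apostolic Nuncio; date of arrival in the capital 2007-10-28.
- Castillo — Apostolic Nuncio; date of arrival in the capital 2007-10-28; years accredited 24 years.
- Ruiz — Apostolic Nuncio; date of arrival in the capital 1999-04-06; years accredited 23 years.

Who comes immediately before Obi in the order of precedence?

By class of mission: Castillo, Whitfield, Obi, Brennan and Ruiz (Apostolic Nuncio); then Tanaka (High Commissioner).
Among Castillo, Whitfield, Obi, Brennan and Ruiz, by date of arrival in the capital (later first): Castillo, Whitfield and Obi (2007-10-28) before Brennan (2005-07-06) before Ruiz (1999-04-06).
Among Castillo, Whitfield and Obi, by years accredited (higher first): Castillo (24 years) before Whitfield (12 years) before Obi (7 years).
Order: Castillo, Whitfield, Obi, Brennan, Ruiz, Tanaka.

Whitfield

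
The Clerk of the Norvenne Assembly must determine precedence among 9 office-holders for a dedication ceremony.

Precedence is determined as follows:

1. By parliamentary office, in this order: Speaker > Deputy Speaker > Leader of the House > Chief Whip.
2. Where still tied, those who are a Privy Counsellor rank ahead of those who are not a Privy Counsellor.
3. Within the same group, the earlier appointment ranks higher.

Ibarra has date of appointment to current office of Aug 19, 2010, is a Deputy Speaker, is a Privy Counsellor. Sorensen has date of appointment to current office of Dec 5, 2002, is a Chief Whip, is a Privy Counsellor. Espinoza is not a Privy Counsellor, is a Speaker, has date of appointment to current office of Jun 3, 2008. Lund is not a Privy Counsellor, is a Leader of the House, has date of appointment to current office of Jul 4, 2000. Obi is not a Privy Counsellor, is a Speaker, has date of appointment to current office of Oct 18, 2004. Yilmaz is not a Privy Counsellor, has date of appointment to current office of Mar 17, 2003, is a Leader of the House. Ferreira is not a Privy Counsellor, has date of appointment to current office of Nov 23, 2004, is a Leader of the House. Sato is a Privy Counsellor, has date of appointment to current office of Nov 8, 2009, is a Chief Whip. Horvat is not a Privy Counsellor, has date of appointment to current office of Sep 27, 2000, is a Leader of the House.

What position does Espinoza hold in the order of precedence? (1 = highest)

By parliamentary office: Obi and Espinoza (Speaker); then Ibarra (Deputy Speaker); then Lund, Horvat, Yilmaz and Ferreira (Leader of the House); then Sorensen and Sato (Chief Whip).
Obi and Espinoza are each not a Privy Counsellor, so the next rule applies.
Among Obi and Espinoza, by date of appointment to current office (earlier first): Obi (Oct 18, 2004) before Espinoza (Jun 3, 2008).
Lund, Horvat, Yilmaz and Ferreira are each not a Privy Counsellor, so the next rule applies.
Among Lund, Horvat, Yilmaz and Ferreira, by date of appointment to current office (earlier first): Lund (Jul 4, 2000) before Horvat (Sep 27, 2000) before Yilmaz (Mar 17, 2003) before Ferreira (Nov 23, 2004).
Sorensen and Sato are each a Privy Counsellor, so the next rule applies.
Among Sorensen and Sato, by date of appointment to current office (earlier first): Sorensen (Dec 5, 2002) before Sato (Nov 8, 2009).
Order: Obi, Espinoza, Ibarra, Lund, Horvat, Yilmaz, Ferreira, Sorensen, Sato. So position 2.

2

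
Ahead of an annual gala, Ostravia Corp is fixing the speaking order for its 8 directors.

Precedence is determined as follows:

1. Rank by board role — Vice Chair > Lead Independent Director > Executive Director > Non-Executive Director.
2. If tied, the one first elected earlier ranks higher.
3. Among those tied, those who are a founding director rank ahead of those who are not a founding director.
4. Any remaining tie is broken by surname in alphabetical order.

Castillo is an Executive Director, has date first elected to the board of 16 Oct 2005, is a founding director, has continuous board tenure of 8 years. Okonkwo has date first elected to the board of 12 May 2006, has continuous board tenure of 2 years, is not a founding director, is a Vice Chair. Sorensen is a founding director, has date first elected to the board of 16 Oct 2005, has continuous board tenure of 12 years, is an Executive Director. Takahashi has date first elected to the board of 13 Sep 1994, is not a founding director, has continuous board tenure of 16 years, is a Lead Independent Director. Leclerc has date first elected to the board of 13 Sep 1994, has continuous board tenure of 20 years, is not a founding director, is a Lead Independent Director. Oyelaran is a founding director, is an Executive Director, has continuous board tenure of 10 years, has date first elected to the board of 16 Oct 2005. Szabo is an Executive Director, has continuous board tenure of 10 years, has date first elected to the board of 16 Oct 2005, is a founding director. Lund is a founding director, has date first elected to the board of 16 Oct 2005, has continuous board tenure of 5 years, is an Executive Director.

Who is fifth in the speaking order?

By board role: Okonkwo (Vice Chair); then Leclerc and Takahashi (Lead Independent Director); then Castillo, Lund, Oyelaran, Sorensen and Szabo (Executive Director).
Leclerc and Takahashi both have date first elected to the board 13 Sep 1994, so the next rule applies.
Leclerc and Takahashi are each not a founding director, so the next rule applies.
Among Leclerc and Takahashi, alphabetically by surname: Leclerc before Takahashi.
Castillo, Lund, Oyelaran, Sorensen and Szabo all have date first elected to the board 16 Oct 2005, so the next rule applies.
Castillo, Lund, Oyelaran, Sorensen and Szabo are each a founding director, so the next rule applies.
Among Castillo, Lund, Oyelaran, Sorensen and Szabo, alphabetically by surname: Castillo before Lund before Oyelaran before Sorensen before Szabo.
Order: Okonkwo, Leclerc, Takahashi, Castillo, Lund, Oyelaran, Sorensen, Szabo.

Lund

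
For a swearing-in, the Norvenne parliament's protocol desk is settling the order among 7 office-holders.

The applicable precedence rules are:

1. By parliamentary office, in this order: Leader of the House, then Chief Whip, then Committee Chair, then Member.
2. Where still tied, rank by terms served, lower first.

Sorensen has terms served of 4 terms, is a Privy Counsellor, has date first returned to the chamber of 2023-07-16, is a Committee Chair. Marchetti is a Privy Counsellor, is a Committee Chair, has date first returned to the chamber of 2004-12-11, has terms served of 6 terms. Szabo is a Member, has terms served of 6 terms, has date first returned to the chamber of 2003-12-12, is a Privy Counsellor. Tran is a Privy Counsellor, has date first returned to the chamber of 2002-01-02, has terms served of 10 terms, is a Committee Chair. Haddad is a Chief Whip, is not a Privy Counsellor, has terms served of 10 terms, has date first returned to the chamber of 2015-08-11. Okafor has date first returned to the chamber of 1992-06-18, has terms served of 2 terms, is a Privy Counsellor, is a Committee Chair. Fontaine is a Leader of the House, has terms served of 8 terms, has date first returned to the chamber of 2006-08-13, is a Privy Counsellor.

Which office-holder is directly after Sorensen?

Marchetti

By parliamentary office: Fontaine (Leader of the House); then Haddad (Chief Whip); then Okafor, Sorensen, Marchetti and Tran (Committee Chair); then Szabo (Member).
Among Okafor, Sorensen, Marchetti and Tran, by terms served (lower first): Okafor (2 terms) before Sorensen (4 terms) before Marchetti (6 terms) before Tran (10 terms).
Order: Fontaine, Haddad, Okafor, Sorensen, Marchetti, Tran, Szabo.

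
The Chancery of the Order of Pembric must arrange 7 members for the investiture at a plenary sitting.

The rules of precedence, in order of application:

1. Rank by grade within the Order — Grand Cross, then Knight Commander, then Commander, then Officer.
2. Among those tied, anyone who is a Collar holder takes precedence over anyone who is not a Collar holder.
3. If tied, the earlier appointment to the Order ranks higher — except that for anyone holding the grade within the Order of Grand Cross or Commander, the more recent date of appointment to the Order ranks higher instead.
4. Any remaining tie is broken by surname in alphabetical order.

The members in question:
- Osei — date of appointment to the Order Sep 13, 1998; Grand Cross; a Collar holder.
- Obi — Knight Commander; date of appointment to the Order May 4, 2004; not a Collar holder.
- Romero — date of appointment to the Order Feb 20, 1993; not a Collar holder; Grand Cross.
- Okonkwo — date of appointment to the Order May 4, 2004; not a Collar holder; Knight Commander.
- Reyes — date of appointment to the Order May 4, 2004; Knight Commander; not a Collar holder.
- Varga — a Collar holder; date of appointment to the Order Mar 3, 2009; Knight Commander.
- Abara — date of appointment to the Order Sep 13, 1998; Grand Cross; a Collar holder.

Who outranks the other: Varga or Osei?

By grade within the Order: Abara, Osei and Romero (Grand Cross); then Varga, Obi, Okonkwo and Reyes (Knight Commander).
Among Abara, Osei and Romero, a Collar holder before not a Collar holder: Abara and Osei (a Collar holder) before Romero (not a Collar holder).
Abara and Osei both have date of appointment to the Order Sep 13, 1998, so the next rule applies.
Among Abara and Osei, alphabetically by surname: Abara before Osei.
Among Varga, Obi, Okonkwo and Reyes, a Collar holder before not a Collar holder: Varga (a Collar holder) before Obi, Okonkwo and Reyes (not a Collar holder).
Obi, Okonkwo and Reyes all have date of appointment to the Order May 4, 2004, so the next rule applies.
Among Obi, Okonkwo and Reyes, alphabetically by surname: Obi before Okonkwo before Reyes.
So Osei takes precedence.

Osei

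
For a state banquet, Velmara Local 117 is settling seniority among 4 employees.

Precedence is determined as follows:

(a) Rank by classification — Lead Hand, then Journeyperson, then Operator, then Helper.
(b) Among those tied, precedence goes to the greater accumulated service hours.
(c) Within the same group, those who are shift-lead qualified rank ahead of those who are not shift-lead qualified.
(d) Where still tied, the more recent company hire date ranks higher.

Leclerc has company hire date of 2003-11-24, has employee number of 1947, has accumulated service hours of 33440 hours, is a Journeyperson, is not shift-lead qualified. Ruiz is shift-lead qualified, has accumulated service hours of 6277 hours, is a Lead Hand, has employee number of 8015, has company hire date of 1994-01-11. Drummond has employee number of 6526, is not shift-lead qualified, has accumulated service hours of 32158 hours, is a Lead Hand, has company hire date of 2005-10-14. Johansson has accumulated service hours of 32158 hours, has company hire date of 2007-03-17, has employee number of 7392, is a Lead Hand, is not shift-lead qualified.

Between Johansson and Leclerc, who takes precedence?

Johansson

By classification: Johansson, Drummond and Ruiz (Lead Hand); then Leclerc (Journeyperson).
Among Johansson, Drummond and Ruiz, by accumulated service hours (higher first): Johansson and Drummond (32158 hours) before Ruiz (6277 hours).
Johansson and Drummond are each not shift-lead qualified, so the next rule applies.
Among Johansson and Drummond, by company hire date (later first): Johansson (2007-03-17) before Drummond (2005-10-14).
So Johansson takes precedence.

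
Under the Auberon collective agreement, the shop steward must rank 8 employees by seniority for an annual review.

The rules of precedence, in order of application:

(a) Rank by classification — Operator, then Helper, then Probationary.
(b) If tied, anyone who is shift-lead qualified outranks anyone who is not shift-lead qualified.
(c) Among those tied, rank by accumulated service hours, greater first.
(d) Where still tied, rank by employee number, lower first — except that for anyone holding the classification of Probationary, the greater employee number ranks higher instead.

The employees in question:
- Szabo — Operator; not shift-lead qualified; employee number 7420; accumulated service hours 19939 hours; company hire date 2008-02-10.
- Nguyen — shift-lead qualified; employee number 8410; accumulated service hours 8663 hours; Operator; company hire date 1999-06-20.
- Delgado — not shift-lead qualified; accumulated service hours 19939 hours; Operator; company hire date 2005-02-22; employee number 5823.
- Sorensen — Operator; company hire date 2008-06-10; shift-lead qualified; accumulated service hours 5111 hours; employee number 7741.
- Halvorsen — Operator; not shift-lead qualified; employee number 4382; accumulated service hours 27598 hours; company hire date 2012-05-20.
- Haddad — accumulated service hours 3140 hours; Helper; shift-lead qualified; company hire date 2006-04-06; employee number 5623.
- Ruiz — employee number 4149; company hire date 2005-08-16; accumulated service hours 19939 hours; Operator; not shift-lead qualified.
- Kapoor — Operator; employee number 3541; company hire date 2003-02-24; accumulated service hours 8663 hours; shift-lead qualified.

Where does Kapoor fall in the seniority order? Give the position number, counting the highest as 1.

1

By classification: Kapoor, Nguyen, Sorensen, Halvorsen, Ruiz, Delgado and Szabo (Operator); then Haddad (Helper).
Among Kapoor, Nguyen, Sorensen, Halvorsen, Ruiz, Delgado and Szabo, shift-lead qualified before not shift-lead qualified: Kapoor, Nguyen and Sorensen (shift-lead qualified) before Halvorsen, Ruiz, Delgado and Szabo (not shift-lead qualified).
Among Kapoor, Nguyen and Sorensen, by accumulated service hours (higher first): Kapoor and Nguyen (8663 hours) before Sorensen (5111 hours).
Among Kapoor and Nguyen, by employee number (lower first): Kapoor (3541) before Nguyen (8410).
Among Halvorsen, Ruiz, Delgado and Szabo, by accumulated service hours (higher first): Halvorsen (27598 hours) before Ruiz, Delgado and Szabo (19939 hours).
Among Ruiz, Delgado and Szabo, by employee number (lower first): Ruiz (4149) before Delgado (5823) before Szabo (7420).
Order: Kapoor, Nguyen, Sorensen, Halvorsen, Ruiz, Delgado, Szabo, Haddad. So position 1.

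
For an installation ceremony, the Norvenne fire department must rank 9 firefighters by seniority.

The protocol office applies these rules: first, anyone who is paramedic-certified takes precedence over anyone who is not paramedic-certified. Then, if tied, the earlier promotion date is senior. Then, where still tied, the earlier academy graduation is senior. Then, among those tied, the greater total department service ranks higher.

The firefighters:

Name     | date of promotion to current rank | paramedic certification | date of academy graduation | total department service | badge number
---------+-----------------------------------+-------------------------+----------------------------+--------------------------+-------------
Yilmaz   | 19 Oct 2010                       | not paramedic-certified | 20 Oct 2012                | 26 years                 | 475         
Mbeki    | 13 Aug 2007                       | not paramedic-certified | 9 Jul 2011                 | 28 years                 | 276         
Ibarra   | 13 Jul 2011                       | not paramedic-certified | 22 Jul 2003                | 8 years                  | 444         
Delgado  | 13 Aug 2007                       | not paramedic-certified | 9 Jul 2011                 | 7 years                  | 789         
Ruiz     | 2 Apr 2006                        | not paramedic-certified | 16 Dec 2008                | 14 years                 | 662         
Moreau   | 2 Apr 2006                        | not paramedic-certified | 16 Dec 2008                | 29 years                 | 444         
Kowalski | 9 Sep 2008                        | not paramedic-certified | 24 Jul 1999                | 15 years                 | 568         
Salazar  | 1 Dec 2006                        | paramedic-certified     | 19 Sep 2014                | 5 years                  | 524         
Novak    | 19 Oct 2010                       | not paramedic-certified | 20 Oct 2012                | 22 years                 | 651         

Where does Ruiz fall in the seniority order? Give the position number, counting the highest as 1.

3

By the first rule: Salazar (paramedic-certified); then Moreau, Ruiz, Mbeki, Delgado, Kowalski, Yilmaz, Novak and Ibarra (each not paramedic-certified).
Among Moreau, Ruiz, Mbeki, Delgado, Kowalski, Yilmaz, Novak and Ibarra, by date of promotion to current rank (earlier first): Moreau and Ruiz (2 Apr 2006) before Mbeki and Delgado (13 Aug 2007) before Kowalski (9 Sep 2008) before Yilmaz and Novak (19 Oct 2010) before Ibarra (13 Jul 2011).
Moreau and Ruiz both have date of academy graduation 16 Dec 2008, so the next rule applies.
Among Moreau and Ruiz, by total department service (higher first): Moreau (29 years) before Ruiz (14 years).
Mbeki and Delgado both have date of academy graduation 9 Jul 2011, so the next rule applies.
Among Mbeki and Delgado, by total department service (higher first): Mbeki (28 years) before Delgado (7 years).
Yilmaz and Novak both have date of academy graduation 20 Oct 2012, so the next rule applies.
Among Yilmaz and Novak, by total department service (higher first): Yilmaz (26 years) before Novak (22 years).
Order: Salazar, Moreau, Ruiz, Mbeki, Delgado, Kowalski, Yilmaz, Novak, Ibarra. So position 3.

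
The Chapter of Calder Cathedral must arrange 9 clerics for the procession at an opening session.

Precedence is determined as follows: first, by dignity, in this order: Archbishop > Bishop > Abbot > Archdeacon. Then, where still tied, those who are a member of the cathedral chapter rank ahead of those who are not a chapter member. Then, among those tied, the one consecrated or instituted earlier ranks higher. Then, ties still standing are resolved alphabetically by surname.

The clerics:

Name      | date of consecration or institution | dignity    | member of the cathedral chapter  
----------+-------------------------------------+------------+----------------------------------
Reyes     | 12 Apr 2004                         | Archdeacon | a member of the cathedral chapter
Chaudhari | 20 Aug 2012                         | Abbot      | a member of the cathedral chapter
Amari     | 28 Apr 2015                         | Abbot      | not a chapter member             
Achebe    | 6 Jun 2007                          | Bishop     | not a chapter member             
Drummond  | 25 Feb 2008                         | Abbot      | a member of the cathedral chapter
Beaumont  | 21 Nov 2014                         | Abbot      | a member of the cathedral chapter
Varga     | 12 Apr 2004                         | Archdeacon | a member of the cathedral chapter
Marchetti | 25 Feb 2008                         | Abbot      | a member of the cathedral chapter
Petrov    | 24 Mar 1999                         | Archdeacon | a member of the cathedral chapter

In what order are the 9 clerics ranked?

By dignity: Achebe (Bishop); then Drummond, Marchetti, Chaudhari, Beaumont and Amari (Abbot); then Petrov, Reyes and Varga (Archdeacon).
Among Drummond, Marchetti, Chaudhari, Beaumont and Amari, a member of the cathedral chapter before not a chapter member: Drummond, Marchetti, Chaudhari and Beaumont (a member of the cathedral chapter) before Amari (not a chapter member).
Among Drummond, Marchetti, Chaudhari and Beaumont, by date of consecration or institution (earlier first): Drummond and Marchetti (25 Feb 2008) before Chaudhari (20 Aug 2012) before Beaumont (21 Nov 2014).
Among Drummond and Marchetti, alphabetically by surname: Drummond before Marchetti.
Petrov, Reyes and Varga are each a member of the cathedral chapter, so the next rule applies.
Among Petrov, Reyes and Varga, by date of consecration or institution (earlier first): Petrov (24 Mar 1999) before Reyes and Varga (12 Apr 2004).
Among Reyes and Varga, alphabetically by surname: Reyes before Varga.
Full order: Achebe, Drummond, Marchetti, Chaudhari, Beaumont, Amari, Petrov, Reyes, Varga.

Achebe, Drummond, Marchetti, Chaudhari, Beaumont, Amari, Petrov, Reyes, Varga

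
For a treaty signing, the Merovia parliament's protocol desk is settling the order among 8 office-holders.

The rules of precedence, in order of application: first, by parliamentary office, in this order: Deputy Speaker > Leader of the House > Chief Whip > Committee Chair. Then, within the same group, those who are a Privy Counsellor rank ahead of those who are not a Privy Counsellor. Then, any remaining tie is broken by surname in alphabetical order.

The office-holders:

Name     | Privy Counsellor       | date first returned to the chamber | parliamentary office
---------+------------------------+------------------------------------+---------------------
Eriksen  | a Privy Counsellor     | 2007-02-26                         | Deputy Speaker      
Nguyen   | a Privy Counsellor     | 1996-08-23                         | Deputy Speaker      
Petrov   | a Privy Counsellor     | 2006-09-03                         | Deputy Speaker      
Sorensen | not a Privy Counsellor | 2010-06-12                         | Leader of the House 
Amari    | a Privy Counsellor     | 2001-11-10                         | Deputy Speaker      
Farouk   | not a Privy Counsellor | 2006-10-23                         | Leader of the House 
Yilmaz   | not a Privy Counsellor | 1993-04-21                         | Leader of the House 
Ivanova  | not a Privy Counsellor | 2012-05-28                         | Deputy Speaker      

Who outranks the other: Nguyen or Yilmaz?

By parliamentary office: Amari, Eriksen, Nguyen, Petrov and Ivanova (Deputy Speaker); then Farouk, Sorensen and Yilmaz (Leader of the House).
Among Amari, Eriksen, Nguyen, Petrov and Ivanova, a Privy Counsellor before not a Privy Counsellor: Amari, Eriksen, Nguyen and Petrov (a Privy Counsellor) before Ivanova (not a Privy Counsellor).
Among Amari, Eriksen, Nguyen and Petrov, alphabetically by surname: Amari before Eriksen before Nguyen before Petrov.
Farouk, Sorensen and Yilmaz are each not a Privy Counsellor, so the next rule applies.
Among Farouk, Sorensen and Yilmaz, alphabetically by surname: Farouk before Sorensen before Yilmaz.
So Nguyen takes precedence.

Nguyen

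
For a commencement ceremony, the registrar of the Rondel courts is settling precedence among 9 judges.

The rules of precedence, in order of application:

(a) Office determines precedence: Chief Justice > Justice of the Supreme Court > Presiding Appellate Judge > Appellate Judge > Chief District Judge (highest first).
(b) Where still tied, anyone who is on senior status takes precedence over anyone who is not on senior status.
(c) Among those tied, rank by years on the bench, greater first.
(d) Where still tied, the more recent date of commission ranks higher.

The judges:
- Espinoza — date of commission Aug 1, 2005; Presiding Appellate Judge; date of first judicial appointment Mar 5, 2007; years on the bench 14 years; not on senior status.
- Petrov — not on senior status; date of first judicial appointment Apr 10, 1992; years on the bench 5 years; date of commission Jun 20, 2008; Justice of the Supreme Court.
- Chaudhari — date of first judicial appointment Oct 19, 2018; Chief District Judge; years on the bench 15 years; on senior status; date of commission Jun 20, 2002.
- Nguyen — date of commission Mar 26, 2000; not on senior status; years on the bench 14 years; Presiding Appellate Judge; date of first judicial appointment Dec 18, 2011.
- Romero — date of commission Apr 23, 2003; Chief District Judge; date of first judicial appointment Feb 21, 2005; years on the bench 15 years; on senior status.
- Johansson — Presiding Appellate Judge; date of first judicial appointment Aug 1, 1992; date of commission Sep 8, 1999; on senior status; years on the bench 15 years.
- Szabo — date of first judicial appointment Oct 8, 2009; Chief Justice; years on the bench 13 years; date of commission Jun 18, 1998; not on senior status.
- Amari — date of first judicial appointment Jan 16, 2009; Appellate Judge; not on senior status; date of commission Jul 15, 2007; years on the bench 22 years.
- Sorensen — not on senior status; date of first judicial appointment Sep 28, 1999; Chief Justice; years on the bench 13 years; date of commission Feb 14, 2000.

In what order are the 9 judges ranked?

By office: Sorensen and Szabo (Chief Justice); then Petrov (Justice of the Supreme Court); then Johansson, Espinoza and Nguyen (Presiding Appellate Judge); then Amari (Appellate Judge); then Romero and Chaudhari (Chief District Judge).
Sorensen and Szabo are each not on senior status, so the next rule applies.
Sorensen and Szabo both have years on the bench 13 years, so the next rule applies.
Among Sorensen and Szabo, by date of commission (later first): Sorensen (Feb 14, 2000) before Szabo (Jun 18, 1998).
Among Johansson, Espinoza and Nguyen, on senior status before not on senior status: Johansson (on senior status) before Espinoza and Nguyen (not on senior status).
Espinoza and Nguyen both have years on the bench 14 years, so the next rule applies.
Among Espinoza and Nguyen, by date of commission (later first): Espinoza (Aug 1, 2005) before Nguyen (Mar 26, 2000).
Romero and Chaudhari are each on senior status, so the next rule applies.
Romero and Chaudhari both have years on the bench 15 years, so the next rule applies.
Among Romero and Chaudhari, by date of commission (later first): Romero (Apr 23, 2003) before Chaudhari (Jun 20, 2002).
Full order: Sorensen, Szabo, Petrov, Johansson, Espinoza, Nguyen, Amari, Romero, Chaudhari.

Sorensen, Szabo, Petrov, Johansson, Espinoza, Nguyen, Amari, Romero, Chaudhari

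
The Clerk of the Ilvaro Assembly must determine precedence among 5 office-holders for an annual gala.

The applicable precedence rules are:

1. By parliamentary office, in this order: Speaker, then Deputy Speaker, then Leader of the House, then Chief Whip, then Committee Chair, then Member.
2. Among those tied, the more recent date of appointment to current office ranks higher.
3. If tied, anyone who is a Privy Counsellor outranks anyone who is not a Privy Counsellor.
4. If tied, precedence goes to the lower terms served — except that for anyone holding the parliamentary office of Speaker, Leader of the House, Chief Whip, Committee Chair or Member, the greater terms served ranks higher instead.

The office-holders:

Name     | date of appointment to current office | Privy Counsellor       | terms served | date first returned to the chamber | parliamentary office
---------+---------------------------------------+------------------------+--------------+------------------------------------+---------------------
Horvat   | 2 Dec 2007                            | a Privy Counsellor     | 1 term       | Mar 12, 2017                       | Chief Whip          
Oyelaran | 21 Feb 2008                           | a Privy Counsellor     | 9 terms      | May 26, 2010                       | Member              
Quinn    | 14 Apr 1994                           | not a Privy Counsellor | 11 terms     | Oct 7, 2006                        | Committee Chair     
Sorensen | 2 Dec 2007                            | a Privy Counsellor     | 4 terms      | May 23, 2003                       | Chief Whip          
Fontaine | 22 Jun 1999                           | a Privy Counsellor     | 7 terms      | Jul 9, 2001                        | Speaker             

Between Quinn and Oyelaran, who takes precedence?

Quinn

By parliamentary office: Fontaine (Speaker); then Sorensen and Horvat (Chief Whip); then Quinn (Committee Chair); then Oyelaran (Member).
Sorensen and Horvat both have date of appointment to current office 2 Dec 2007, so the next rule applies.
Sorensen and Horvat are each a Privy Counsellor, so the next rule applies.
Among Sorensen and Horvat, by terms served (higher first) (reversed rule for this group): Sorensen (4 terms) before Horvat (1 term).
So Quinn takes precedence.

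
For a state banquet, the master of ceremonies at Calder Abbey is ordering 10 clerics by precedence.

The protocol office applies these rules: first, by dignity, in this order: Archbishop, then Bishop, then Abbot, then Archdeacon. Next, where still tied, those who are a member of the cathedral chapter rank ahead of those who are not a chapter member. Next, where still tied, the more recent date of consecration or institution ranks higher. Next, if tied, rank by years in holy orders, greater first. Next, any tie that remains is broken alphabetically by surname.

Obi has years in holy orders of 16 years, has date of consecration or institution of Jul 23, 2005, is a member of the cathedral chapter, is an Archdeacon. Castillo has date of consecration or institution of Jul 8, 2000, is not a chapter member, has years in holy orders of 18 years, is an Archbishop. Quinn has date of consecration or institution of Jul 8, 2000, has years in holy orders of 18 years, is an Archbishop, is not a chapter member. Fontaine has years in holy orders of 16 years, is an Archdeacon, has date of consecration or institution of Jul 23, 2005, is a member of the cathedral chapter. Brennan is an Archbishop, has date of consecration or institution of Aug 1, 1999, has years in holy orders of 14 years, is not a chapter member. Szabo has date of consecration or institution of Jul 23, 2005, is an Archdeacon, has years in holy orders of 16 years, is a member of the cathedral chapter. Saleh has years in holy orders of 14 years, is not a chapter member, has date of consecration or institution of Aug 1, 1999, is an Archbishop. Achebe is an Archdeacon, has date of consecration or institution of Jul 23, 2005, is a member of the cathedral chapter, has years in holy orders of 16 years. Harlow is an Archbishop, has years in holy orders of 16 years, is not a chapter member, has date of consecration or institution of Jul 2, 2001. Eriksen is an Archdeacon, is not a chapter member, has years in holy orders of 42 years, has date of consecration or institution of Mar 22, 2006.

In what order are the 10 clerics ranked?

Harlow, Castillo, Quinn, Brennan, Saleh, Achebe, Fontaine, Obi, Szabo, Eriksen

By dignity: Harlow, Castillo, Quinn, Brennan and Saleh (Archbishop); then Achebe, Fontaine, Obi, Szabo and Eriksen (Archdeacon).
Harlow, Castillo, Quinn, Brennan and Saleh are each not a chapter member, so the next rule applies.
Among Harlow, Castillo, Quinn, Brennan and Saleh, by date of consecration or institution (later first): Harlow (Jul 2, 2001) before Castillo and Quinn (Jul 8, 2000) before Brennan and Saleh (Aug 1, 1999).
Castillo and Quinn both have years in holy orders 18 years, so the next rule applies.
Among Castillo and Quinn, alphabetically by surname: Castillo before Quinn.
Brennan and Saleh both have years in holy orders 14 years, so the next rule applies.
Among Brennan and Saleh, alphabetically by surname: Brennan before Saleh.
Among Achebe, Fontaine, Obi, Szabo and Eriksen, a member of the cathedral chapter before not a chapter member: Achebe, Fontaine, Obi and Szabo (a member of the cathedral chapter) before Eriksen (not a chapter member).
Achebe, Fontaine, Obi and Szabo all have date of consecration or institution Jul 23, 2005, so the next rule applies.
Achebe, Fontaine, Obi and Szabo all have years in holy orders 16 years, so the next rule applies.
Among Achebe, Fontaine, Obi and Szabo, alphabetically by surname: Achebe before Fontaine before Obi before Szabo.
Full order: Harlow, Castillo, Quinn, Brennan, Saleh, Achebe, Fontaine, Obi, Szabo, Eriksen.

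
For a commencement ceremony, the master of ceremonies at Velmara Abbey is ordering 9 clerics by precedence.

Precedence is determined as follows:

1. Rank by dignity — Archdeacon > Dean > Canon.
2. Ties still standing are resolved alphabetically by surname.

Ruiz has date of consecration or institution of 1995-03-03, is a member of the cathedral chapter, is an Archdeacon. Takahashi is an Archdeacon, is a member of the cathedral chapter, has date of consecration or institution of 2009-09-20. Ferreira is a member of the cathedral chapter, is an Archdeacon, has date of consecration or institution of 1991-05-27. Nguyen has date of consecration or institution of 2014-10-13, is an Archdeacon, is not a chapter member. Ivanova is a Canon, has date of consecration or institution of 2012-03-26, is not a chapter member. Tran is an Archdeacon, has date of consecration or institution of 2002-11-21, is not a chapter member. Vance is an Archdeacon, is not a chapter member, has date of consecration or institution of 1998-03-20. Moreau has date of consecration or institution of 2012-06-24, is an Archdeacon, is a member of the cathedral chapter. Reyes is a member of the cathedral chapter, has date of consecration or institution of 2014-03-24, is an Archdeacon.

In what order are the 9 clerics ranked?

Ferreira, Moreau, Nguyen, Reyes, Ruiz, Takahashi, Tran, Vance, Ivanova

By dignity: Ferreira, Moreau, Nguyen, Reyes, Ruiz, Takahashi, Tran and Vance (Archdeacon); then Ivanova (Canon).
Among Ferreira, Moreau, Nguyen, Reyes, Ruiz, Takahashi, Tran and Vance, alphabetically by surname: Ferreira before Moreau before Nguyen before Reyes before Ruiz before Takahashi before Tran before Vance.
Full order: Ferreira, Moreau, Nguyen, Reyes, Ruiz, Takahashi, Tran, Vance, Ivanova.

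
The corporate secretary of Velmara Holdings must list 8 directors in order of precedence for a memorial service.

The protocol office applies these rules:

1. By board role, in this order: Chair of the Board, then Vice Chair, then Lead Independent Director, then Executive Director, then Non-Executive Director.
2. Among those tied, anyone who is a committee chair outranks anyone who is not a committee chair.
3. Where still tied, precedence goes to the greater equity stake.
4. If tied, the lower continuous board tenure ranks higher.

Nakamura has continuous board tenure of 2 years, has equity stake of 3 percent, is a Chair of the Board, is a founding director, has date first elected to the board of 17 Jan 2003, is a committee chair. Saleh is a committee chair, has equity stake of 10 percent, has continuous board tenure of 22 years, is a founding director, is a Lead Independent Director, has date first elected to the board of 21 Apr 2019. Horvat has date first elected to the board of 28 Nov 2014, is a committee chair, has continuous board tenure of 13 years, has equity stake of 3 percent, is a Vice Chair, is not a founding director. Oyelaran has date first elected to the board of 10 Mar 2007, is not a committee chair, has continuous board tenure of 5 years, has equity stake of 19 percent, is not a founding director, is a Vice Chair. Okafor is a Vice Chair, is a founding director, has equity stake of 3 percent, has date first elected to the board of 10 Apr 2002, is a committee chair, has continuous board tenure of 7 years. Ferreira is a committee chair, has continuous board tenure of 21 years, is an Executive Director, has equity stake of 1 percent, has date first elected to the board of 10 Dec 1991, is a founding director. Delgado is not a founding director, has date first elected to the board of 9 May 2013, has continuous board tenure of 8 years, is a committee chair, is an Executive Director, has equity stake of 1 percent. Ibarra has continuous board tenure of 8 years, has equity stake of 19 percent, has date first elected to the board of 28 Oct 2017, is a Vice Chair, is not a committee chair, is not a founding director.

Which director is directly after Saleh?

By board role: Nakamura (Chair of the Board); then Okafor, Horvat, Oyelaran and Ibarra (Vice Chair); then Saleh (Lead Independent Director); then Delgado and Ferreira (Executive Director).
Among Okafor, Horvat, Oyelaran and Ibarra, a committee chair before not a committee chair: Okafor and Horvat (a committee chair) before Oyelaran and Ibarra (not a committee chair).
Okafor and Horvat both have equity stake 3 percent, so the next rule applies.
Among Okafor and Horvat, by continuous board tenure (lower first): Okafor (7 years) before Horvat (13 years).
Oyelaran and Ibarra both have equity stake 19 percent, so the next rule applies.
Among Oyelaran and Ibarra, by continuous board tenure (lower first): Oyelaran (5 years) before Ibarra (8 years).
Delgado and Ferreira are each a committee chair, so the next rule applies.
Delgado and Ferreira both have equity stake 1 percent, so the next rule applies.
Among Delgado and Ferreira, by continuous board tenure (lower first): Delgado (8 years) before Ferreira (21 years).
Order: Nakamura, Okafor, Horvat, Oyelaran, Ibarra, Saleh, Delgado, Ferreira.

Delgado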